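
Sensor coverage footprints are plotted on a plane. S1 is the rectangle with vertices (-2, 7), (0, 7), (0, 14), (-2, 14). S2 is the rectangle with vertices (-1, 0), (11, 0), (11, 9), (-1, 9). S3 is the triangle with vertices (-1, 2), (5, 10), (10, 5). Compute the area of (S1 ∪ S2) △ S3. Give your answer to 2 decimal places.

86.75

|S1 ∪ S2| = 120.
|(S1 ∪ S2) ∩ S3| = 34.125.
|(S1 ∪ S2) △ S3| = 120 + 35 − 68.25 = 86.75.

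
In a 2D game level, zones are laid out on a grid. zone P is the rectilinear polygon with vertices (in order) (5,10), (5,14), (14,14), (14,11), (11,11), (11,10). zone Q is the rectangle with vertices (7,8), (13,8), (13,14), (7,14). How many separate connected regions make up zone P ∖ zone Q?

zone P ∖ zone Q splits into 2 disjoint pieces (area 8, area 3).

2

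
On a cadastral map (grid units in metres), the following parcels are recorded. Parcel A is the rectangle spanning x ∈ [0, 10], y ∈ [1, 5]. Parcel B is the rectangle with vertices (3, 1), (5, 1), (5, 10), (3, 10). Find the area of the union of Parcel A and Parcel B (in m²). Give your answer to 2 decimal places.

By inclusion–exclusion:
Individual areas: |Parcel A| = 40, |Parcel B| = 18.
|Parcel A∩Parcel B|: x∈[3,5], y∈[1,5] → 2·4 = 8.
|Parcel A ∪ Parcel B| = 58 − 8 = 50.00.

50.00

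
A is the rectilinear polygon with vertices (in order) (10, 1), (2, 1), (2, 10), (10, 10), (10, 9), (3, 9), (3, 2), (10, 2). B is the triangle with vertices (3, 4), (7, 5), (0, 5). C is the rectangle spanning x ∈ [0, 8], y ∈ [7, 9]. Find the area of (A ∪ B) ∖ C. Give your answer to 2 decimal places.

|A ∪ B| = 25.6667.
|(A ∪ B) ∩ C| = 2.
|(A ∪ B) ∖ C| = 25.6667 − 2 = 23.67.

23.67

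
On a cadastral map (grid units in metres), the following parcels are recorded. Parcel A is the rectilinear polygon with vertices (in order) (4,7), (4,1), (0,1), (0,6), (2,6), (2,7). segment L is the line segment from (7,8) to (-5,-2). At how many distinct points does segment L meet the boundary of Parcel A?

2

The segment meets the boundary at (0,2.167), (4,5.5).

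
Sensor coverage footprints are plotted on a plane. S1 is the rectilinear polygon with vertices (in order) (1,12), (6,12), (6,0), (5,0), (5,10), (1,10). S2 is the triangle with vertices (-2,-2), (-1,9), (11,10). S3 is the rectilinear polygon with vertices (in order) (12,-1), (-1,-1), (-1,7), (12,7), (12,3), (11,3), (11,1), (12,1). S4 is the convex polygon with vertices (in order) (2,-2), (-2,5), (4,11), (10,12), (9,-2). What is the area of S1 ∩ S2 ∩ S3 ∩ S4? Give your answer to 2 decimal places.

The intersection is the polygon with vertices (5,7), (6,7), (6,5.385), (5,4.462).
By the shoelace formula its area is 2.08.

2.08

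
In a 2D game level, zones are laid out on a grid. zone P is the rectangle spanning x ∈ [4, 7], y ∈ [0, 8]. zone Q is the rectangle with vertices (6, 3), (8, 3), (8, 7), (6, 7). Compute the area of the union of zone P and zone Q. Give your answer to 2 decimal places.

28.00

By inclusion–exclusion:
Individual areas: |zone P| = 24, |zone Q| = 8.
|zone P∩zone Q|: x∈[6,7], y∈[3,7] → 1·4 = 4.
|zone P ∪ zone Q| = 32 − 4 = 28.00.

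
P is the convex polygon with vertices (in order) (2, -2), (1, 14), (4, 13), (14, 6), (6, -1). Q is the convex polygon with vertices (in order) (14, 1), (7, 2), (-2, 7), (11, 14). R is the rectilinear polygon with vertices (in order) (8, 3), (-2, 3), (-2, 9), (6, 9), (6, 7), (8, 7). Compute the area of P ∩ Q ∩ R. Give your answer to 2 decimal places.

The intersection is the polygon with vertices (1.714,9), (6,9), (6,7), (8,7), (8,3), (5.2,3), (1.561,5.022), (1.326,8.791).
By the shoelace formula its area is 31.41.

31.41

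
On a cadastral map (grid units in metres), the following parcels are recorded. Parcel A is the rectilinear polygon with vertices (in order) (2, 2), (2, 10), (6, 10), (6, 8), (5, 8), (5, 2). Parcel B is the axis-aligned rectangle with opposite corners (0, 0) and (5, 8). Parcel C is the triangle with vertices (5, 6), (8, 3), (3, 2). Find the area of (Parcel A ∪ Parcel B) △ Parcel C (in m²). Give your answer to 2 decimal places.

|Parcel A ∪ Parcel B| = 48.
|(Parcel A ∪ Parcel B) ∩ Parcel C| = 3.6.
|(Parcel A ∪ Parcel B) △ Parcel C| = 48 + 9 − 7.2 = 49.80.

49.80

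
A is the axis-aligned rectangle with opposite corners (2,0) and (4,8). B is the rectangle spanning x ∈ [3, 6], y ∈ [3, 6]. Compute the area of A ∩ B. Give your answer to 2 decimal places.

|A∩B|: x∈[3,4], y∈[3,6] → 1·3 = 3.

3.00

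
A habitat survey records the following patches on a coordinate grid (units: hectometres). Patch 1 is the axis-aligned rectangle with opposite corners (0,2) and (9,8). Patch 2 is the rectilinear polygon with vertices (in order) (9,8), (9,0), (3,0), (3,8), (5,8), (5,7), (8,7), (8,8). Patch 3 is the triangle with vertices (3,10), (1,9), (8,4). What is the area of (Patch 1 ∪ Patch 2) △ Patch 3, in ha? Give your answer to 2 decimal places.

65.43

|Patch 1 ∪ Patch 2| = 66.
|(Patch 1 ∪ Patch 2) ∩ Patch 3| = 4.5333.
|(Patch 1 ∪ Patch 2) △ Patch 3| = 66 + 8.5 − 9.0667 = 65.43.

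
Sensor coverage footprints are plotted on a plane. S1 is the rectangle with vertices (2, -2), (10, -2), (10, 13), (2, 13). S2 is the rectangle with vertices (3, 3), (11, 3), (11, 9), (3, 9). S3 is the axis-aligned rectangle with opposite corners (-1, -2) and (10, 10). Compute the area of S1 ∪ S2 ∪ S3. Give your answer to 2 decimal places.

162.00

By inclusion–exclusion:
Individual areas: |S1| = 120, |S2| = 48, |S3| = 132.
|S1∩S2|: x∈[3,10], y∈[3,9] → 7·6 = 42.
|S1∩S3|: x∈[2,10], y∈[-2,10] → 8·12 = 96.
|S2∩S3|: x∈[3,10], y∈[3,9] → 7·6 = 42.
|S1∩S2∩S3| = 42.
|S1 ∪ S2 ∪ S3| = 300 − 180 + 42 = 162.00.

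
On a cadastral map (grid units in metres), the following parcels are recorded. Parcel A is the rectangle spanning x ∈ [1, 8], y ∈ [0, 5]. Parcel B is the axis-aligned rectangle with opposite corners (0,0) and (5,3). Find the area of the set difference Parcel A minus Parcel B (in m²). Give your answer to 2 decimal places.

|Parcel A∩Parcel B|: x∈[1,5], y∈[0,3] → 4·3 = 12.
|Parcel A| = 35.
|Parcel A ∖ Parcel B| = |Parcel A| − |Parcel A∩Parcel B| = 35 − 12 = 23.00.

23.00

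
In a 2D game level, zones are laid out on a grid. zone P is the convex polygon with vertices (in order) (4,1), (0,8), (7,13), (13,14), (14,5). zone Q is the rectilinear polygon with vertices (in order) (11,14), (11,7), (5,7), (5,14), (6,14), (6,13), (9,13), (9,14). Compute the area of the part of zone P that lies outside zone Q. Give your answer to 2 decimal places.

|zone P| = 116, |zone P∩zone Q| = 35.5714.
|zone P ∖ zone Q| = |zone P| − |zone P∩zone Q| = 116 − 35.5714 = 80.43.

80.43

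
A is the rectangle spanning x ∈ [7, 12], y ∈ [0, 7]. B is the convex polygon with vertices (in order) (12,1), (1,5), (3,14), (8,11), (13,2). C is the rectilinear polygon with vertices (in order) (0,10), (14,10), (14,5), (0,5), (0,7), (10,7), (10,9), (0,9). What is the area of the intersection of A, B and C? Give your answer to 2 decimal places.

7.56

The intersection is the polygon with vertices (7,7), (10,7), (10.222,7), (11.333,5), (7,5).
By the shoelace formula its area is 7.56.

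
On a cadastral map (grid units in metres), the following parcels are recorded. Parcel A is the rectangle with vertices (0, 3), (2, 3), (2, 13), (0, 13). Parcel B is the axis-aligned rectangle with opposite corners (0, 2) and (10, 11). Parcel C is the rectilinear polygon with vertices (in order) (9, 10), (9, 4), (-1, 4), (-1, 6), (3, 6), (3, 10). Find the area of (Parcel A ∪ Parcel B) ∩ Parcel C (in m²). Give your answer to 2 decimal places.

42.00

The region (Parcel A ∪ Parcel B) ∩ Parcel C is the polygon with vertices (0,6), (3,6), (3,10), (9,10), (9,4), (0,4).
By the shoelace formula its area is 42.00.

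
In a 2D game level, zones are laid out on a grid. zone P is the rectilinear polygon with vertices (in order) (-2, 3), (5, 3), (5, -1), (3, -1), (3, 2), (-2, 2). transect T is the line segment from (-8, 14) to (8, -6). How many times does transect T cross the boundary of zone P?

The segment meets the boundary at (1.6,2), (4,-1), (0.8,3), (3,0.25).

4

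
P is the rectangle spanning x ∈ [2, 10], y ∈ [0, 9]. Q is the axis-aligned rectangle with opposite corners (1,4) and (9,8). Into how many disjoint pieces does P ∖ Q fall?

P ∖ Q is a single connected region.

1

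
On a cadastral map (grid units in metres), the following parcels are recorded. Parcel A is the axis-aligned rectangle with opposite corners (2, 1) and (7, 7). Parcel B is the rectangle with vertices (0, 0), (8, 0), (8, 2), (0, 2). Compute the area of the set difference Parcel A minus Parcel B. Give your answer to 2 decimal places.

|Parcel A∩Parcel B|: x∈[2,7], y∈[1,2] → 5·1 = 5.
|Parcel A| = 30.
|Parcel A ∖ Parcel B| = |Parcel A| − |Parcel A∩Parcel B| = 30 − 5 = 25.00.

25.00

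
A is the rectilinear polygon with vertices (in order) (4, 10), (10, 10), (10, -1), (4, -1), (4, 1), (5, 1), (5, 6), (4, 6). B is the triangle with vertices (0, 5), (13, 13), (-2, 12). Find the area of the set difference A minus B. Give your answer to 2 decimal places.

|A| = 61, |A∩B| = 5.2356.
|A ∖ B| = |A| − |A∩B| = 61 − 5.2356 = 55.76.

55.76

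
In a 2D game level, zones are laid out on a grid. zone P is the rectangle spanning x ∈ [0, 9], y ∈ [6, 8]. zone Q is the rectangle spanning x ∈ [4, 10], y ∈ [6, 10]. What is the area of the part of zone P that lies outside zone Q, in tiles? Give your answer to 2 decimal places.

8.00

|zone P∩zone Q|: x∈[4,9], y∈[6,8] → 5·2 = 10.
|zone P| = 18.
|zone P ∖ zone Q| = |zone P| − |zone P∩zone Q| = 18 − 10 = 8.00.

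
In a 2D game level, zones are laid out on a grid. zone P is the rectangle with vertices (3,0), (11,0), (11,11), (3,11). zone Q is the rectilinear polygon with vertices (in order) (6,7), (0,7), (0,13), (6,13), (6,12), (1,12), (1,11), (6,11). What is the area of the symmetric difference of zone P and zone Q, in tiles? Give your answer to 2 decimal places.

95.00

|zone P| = 88, |zone Q| = 31, |zone P∩zone Q| = 12.
|zone P △ zone Q| = |zone P| + |zone Q| − 2·|zone P∩zone Q| = 88 + 31 − 24 = 95.00.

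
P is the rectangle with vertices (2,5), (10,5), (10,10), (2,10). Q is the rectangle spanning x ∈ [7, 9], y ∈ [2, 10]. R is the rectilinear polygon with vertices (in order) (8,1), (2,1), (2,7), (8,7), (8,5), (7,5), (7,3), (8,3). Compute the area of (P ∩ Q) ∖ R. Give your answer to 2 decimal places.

8.00

|P ∩ Q| = 10.
|(P ∩ Q) ∩ R| = 2.
|(P ∩ Q) ∖ R| = 10 − 2 = 8.00.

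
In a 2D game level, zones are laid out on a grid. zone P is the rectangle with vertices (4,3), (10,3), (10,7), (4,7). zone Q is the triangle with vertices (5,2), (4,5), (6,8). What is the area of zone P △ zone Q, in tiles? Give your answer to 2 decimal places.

20.50

|zone P| = 24, |zone Q| = 4.5, |zone P∩zone Q| = 4.
|zone P △ zone Q| = |zone P| + |zone Q| − 2·|zone P∩zone Q| = 24 + 4.5 − 8 = 20.50.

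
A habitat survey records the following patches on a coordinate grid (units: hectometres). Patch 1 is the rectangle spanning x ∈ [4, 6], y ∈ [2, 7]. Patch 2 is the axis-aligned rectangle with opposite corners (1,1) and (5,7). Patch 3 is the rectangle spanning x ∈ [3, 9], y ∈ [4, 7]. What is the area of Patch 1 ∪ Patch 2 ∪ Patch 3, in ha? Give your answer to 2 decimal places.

By inclusion–exclusion:
Individual areas: |Patch 1| = 10, |Patch 2| = 24, |Patch 3| = 18.
|Patch 1∩Patch 2|: x∈[4,5], y∈[2,7] → 1·5 = 5.
|Patch 1∩Patch 3|: x∈[4,6], y∈[4,7] → 2·3 = 6.
|Patch 2∩Patch 3|: x∈[3,5], y∈[4,7] → 2·3 = 6.
|Patch 1∩Patch 2∩Patch 3| = 3.
|Patch 1 ∪ Patch 2 ∪ Patch 3| = 52 − 17 + 3 = 38.00.

38.00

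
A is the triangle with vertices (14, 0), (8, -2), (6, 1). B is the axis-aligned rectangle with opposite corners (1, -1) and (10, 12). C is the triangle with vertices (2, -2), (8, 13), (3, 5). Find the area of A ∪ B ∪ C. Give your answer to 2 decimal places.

By inclusion–exclusion:
Individual areas: |A| = 11, |B| = 117, |C| = 13.5.
|A∩B| = 5.6667.
|A∩C| = 0.
|B∩C| = 13.2589.
|A∩B∩C| = 0.
|A ∪ B ∪ C| = 141.5 − 18.9256 + 0 = 122.57.

122.57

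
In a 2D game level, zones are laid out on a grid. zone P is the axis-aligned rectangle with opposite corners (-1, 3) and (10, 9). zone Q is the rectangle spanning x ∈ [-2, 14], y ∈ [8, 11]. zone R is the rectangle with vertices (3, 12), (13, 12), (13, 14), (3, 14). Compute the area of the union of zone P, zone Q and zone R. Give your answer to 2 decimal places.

By inclusion–exclusion:
Individual areas: |zone P| = 66, |zone Q| = 48, |zone R| = 20.
|zone P∩zone Q|: x∈[-1,10], y∈[8,9] → 11·1 = 11.
|zone P∩zone R| = 0 (no overlap).
|zone Q∩zone R| = 0 (no overlap).
|zone P∩zone Q∩zone R| = 0.
|zone P ∪ zone Q ∪ zone R| = 134 − 11 + 0 = 123.00.

123.00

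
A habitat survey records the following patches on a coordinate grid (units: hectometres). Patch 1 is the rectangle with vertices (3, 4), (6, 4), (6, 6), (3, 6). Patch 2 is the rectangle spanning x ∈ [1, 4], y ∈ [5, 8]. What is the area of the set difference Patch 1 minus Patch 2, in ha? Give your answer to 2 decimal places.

|Patch 1∩Patch 2|: x∈[3,4], y∈[5,6] → 1·1 = 1.
|Patch 1| = 6.
|Patch 1 ∖ Patch 2| = |Patch 1| − |Patch 1∩Patch 2| = 6 − 1 = 5.00.

5.00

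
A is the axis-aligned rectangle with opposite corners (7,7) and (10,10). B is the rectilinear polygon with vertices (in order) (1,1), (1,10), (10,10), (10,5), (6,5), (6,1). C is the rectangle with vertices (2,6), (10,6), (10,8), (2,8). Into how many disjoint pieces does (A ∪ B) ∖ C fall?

(A ∪ B) ∖ C is a single connected region.

1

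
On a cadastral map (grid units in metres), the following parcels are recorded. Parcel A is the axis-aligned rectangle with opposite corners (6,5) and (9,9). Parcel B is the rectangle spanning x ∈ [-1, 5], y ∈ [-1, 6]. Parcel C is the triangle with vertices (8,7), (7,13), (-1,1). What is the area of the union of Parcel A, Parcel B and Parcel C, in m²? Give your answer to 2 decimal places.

69.33

By inclusion–exclusion:
Individual areas: |Parcel A| = 12, |Parcel B| = 42, |Parcel C| = 30.
|Parcel A∩Parcel B| = 0 (no overlap).
|Parcel A∩Parcel C| = 5.
|Parcel B∩Parcel C| = 9.6667.
|Parcel A∩Parcel B∩Parcel C| = 0.
|Parcel A ∪ Parcel B ∪ Parcel C| = 84 − 14.6667 + 0 = 69.33.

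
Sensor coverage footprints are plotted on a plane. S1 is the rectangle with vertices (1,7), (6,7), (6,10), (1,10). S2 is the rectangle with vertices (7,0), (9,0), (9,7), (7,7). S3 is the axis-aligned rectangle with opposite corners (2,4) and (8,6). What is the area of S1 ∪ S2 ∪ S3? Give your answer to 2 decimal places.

39.00

By inclusion–exclusion:
Individual areas: |S1| = 15, |S2| = 14, |S3| = 12.
|S1∩S2| = 0 (no overlap).
|S1∩S3| = 0 (no overlap).
|S2∩S3|: x∈[7,8], y∈[4,6] → 1·2 = 2.
|S1∩S2∩S3| = 0.
|S1 ∪ S2 ∪ S3| = 41 − 2 + 0 = 39.00.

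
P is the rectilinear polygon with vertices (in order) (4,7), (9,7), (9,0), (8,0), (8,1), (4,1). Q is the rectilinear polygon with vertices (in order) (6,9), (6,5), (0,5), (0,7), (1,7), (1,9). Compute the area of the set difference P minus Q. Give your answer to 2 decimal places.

27.00

|P| = 31, |P∩Q| = 4.
|P ∖ Q| = |P| − |P∩Q| = 31 − 4 = 27.00.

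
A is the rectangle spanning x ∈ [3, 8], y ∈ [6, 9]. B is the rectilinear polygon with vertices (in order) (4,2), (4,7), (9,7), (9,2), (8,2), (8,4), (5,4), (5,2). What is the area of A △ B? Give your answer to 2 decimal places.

26.00

|A| = 15, |B| = 19, |A∩B| = 4.
|A △ B| = |A| + |B| − 2·|A∩B| = 15 + 19 − 8 = 26.00.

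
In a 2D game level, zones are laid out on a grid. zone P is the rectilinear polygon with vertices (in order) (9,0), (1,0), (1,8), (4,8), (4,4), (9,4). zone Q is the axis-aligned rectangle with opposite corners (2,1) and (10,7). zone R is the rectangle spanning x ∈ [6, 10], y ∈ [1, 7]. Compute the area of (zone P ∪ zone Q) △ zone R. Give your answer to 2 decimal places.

41.00

|zone P ∪ zone Q| = 65.
|(zone P ∪ zone Q) ∩ zone R| = 24.
|(zone P ∪ zone Q) △ zone R| = 65 + 24 − 48 = 41.00.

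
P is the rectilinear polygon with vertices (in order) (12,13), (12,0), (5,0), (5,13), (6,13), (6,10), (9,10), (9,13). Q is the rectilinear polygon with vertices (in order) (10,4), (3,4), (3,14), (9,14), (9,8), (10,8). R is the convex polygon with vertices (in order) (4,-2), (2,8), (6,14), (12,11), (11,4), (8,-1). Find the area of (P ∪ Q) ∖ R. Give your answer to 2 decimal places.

25.05

|P ∪ Q| = 115.
|(P ∪ Q) ∩ R| = 89.95.
|(P ∪ Q) ∖ R| = 115 − 89.95 = 25.05.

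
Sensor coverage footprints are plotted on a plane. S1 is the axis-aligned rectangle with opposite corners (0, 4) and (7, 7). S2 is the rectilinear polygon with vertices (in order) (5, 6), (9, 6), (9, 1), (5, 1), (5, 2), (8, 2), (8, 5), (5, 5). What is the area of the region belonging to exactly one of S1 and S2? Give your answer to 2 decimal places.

|S1| = 21, |S2| = 11, |S1∩S2| = 2.
|S1 △ S2| = |S1| + |S2| − 2·|S1∩S2| = 21 + 11 − 4 = 28.00.

28.00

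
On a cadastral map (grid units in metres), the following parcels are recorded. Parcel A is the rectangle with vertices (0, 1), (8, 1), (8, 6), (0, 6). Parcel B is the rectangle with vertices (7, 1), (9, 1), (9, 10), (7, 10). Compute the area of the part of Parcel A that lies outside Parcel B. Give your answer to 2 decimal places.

35.00

|Parcel A∩Parcel B|: x∈[7,8], y∈[1,6] → 1·5 = 5.
|Parcel A| = 40.
|Parcel A ∖ Parcel B| = |Parcel A| − |Parcel A∩Parcel B| = 40 − 5 = 35.00.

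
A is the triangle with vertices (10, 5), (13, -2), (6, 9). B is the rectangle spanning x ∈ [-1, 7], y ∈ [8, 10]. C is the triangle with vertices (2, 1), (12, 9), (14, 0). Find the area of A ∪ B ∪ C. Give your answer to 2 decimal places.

By inclusion–exclusion:
Individual areas: |A| = 8, |B| = 16, |C| = 53.
|A∩B| = 0.1818.
|A∩C| = 5.964.
|B∩C| = 0.
|A∩B∩C| = 0.
|A ∪ B ∪ C| = 77 − 6.1458 + 0 = 70.85.

70.85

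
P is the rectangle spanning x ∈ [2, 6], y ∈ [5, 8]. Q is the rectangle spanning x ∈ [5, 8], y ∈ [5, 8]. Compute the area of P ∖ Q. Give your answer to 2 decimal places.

|P∩Q|: x∈[5,6], y∈[5,8] → 1·3 = 3.
|P| = 12.
|P ∖ Q| = |P| − |P∩Q| = 12 − 3 = 9.00.

9.00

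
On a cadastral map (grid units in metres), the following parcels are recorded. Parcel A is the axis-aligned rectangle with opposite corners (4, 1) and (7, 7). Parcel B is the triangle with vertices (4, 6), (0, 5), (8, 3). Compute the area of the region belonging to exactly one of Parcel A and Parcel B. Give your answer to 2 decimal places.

18.50

|Parcel A| = 18, |Parcel B| = 8, |Parcel A∩Parcel B| = 3.75.
|Parcel A △ Parcel B| = |Parcel A| + |Parcel B| − 2·|Parcel A∩Parcel B| = 18 + 8 − 7.5 = 18.50.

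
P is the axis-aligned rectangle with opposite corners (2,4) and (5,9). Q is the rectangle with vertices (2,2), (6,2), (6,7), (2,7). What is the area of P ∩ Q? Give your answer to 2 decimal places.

9.00

|P∩Q|: x∈[2,5], y∈[4,7] → 3·3 = 9.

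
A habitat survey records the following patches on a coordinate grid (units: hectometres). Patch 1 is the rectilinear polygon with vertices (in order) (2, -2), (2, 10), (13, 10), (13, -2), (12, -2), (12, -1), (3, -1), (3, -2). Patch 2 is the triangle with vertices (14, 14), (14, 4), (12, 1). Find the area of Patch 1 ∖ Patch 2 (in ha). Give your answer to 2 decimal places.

|Patch 1| = 123, |Patch 1∩Patch 2| = 2.5.
|Patch 1 ∖ Patch 2| = |Patch 1| − |Patch 1∩Patch 2| = 123 − 2.5 = 120.50.

120.50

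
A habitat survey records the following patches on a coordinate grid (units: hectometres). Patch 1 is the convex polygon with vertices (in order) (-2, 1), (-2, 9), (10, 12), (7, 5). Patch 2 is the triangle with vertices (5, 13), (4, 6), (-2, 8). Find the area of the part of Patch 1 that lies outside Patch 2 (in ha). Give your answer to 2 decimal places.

56.58

|Patch 1| = 73.5, |Patch 1∩Patch 2| = 16.9231.
|Patch 1 ∖ Patch 2| = |Patch 1| − |Patch 1∩Patch 2| = 73.5 − 16.9231 = 56.58.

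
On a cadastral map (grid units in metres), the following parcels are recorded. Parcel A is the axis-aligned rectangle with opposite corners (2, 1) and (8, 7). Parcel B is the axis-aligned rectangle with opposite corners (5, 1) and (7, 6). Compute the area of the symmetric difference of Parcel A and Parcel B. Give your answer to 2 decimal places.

|Parcel A∩Parcel B|: x∈[5,7], y∈[1,6] → 2·5 = 10.
|Parcel A △ Parcel B| = |Parcel A| + |Parcel B| − 2·|Parcel A∩Parcel B| = 36 + 10 − 20 = 26.00.

26.00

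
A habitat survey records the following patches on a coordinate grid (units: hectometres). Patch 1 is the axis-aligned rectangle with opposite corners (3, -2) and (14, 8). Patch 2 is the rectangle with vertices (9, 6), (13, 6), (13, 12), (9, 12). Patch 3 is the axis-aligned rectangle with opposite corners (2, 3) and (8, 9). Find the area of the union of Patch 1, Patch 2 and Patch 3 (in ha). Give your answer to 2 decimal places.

By inclusion–exclusion:
Individual areas: |Patch 1| = 110, |Patch 2| = 24, |Patch 3| = 36.
|Patch 1∩Patch 2|: x∈[9,13], y∈[6,8] → 4·2 = 8.
|Patch 1∩Patch 3|: x∈[3,8], y∈[3,8] → 5·5 = 25.
|Patch 2∩Patch 3| = 0 (no overlap).
|Patch 1∩Patch 2∩Patch 3| = 0.
|Patch 1 ∪ Patch 2 ∪ Patch 3| = 170 − 33 + 0 = 137.00.

137.00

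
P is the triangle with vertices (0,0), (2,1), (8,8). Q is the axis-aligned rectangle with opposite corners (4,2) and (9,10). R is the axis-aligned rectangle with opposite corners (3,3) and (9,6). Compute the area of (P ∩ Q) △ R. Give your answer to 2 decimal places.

|P ∩ Q| = 1.3333.
|(P ∩ Q) ∩ R| = 1.0476.
|(P ∩ Q) △ R| = 1.3333 + 18 − 2.0952 = 17.24.

17.24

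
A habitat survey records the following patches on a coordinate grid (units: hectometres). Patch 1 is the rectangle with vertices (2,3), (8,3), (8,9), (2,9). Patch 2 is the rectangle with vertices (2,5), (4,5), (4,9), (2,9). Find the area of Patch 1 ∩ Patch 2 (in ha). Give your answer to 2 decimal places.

8.00

|Patch 1∩Patch 2|: x∈[2,4], y∈[5,9] → 2·4 = 8.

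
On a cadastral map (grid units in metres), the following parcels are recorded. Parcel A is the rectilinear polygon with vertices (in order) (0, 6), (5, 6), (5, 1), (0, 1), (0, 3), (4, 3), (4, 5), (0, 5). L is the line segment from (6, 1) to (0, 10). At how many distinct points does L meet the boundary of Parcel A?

The segment meets the boundary at (3.333,5), (4,4), (5,2.5), (2.667,6).

4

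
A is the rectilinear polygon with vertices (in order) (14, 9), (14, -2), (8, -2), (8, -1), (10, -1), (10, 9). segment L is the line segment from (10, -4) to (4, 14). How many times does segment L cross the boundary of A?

2

The segment meets the boundary at (9,-1), (9.333,-2).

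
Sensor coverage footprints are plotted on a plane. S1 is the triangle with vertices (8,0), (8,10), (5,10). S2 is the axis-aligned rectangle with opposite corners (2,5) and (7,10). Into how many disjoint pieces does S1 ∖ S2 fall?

S1 ∖ S2 is a single connected region.

1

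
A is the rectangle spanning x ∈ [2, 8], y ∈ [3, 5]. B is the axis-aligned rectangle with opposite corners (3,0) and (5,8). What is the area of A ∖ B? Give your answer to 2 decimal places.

|A∩B|: x∈[3,5], y∈[3,5] → 2·2 = 4.
|A| = 12.
|A ∖ B| = |A| − |A∩B| = 12 − 4 = 8.00.

8.00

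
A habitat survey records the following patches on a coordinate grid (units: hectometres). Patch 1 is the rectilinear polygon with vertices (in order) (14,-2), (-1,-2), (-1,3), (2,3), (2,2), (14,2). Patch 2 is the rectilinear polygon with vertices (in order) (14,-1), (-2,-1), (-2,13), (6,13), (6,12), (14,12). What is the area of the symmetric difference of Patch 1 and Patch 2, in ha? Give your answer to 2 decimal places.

183.00

|Patch 1| = 63, |Patch 2| = 216, |Patch 1∩Patch 2| = 48.
|Patch 1 △ Patch 2| = |Patch 1| + |Patch 2| − 2·|Patch 1∩Patch 2| = 63 + 216 − 96 = 183.00.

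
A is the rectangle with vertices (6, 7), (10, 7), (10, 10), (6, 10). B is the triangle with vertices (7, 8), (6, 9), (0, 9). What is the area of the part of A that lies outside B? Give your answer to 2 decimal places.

|A| = 12, |A∩B| = 0.4286.
|A ∖ B| = |A| − |A∩B| = 12 − 0.4286 = 11.57.

11.57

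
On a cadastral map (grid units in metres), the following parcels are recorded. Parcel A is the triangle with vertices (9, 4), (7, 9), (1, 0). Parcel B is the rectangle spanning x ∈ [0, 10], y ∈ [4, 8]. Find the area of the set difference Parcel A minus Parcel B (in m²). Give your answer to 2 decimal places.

11.20

|Parcel A| = 24, |Parcel A∩Parcel B| = 12.8.
|Parcel A ∖ Parcel B| = |Parcel A| − |Parcel A∩Parcel B| = 24 − 12.8 = 11.20.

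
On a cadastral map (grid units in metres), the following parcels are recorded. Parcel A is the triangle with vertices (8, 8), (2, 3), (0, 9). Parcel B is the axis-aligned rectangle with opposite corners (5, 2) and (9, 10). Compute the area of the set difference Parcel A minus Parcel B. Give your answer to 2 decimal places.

18.69

|Parcel A| = 23, |Parcel A∩Parcel B| = 4.3125.
|Parcel A ∖ Parcel B| = |Parcel A| − |Parcel A∩Parcel B| = 23 − 4.3125 = 18.69.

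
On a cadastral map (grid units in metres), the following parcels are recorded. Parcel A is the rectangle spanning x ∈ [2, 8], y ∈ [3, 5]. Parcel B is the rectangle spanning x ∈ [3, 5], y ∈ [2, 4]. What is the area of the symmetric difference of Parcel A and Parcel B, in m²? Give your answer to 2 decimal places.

|Parcel A∩Parcel B|: x∈[3,5], y∈[3,4] → 2·1 = 2.
|Parcel A △ Parcel B| = |Parcel A| + |Parcel B| − 2·|Parcel A∩Parcel B| = 12 + 4 − 4 = 12.00.

12.00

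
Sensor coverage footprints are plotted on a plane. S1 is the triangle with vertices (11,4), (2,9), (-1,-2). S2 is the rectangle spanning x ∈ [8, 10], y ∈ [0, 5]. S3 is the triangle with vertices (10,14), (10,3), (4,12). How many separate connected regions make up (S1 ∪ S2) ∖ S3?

(S1 ∪ S2) ∖ S3 splits into 2 disjoint pieces (area 0.5278, area 61.1912).

2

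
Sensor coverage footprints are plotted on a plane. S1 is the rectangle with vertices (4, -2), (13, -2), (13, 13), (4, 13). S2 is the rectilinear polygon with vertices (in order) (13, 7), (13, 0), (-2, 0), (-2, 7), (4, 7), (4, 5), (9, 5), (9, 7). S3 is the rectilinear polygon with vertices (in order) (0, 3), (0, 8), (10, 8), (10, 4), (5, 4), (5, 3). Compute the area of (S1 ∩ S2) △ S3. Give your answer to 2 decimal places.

|S1 ∩ S2| = 53.
|(S1 ∩ S2) ∩ S3| = 9.
|(S1 ∩ S2) △ S3| = 53 + 45 − 18 = 80.00.

80.00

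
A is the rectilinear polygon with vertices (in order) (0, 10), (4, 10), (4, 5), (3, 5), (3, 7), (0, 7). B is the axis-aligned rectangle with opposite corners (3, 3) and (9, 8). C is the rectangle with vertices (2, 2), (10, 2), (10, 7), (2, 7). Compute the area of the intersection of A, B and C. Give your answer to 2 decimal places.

The intersection is the polygon with vertices (3,5), (3,7), (4,7), (4,5).
By the shoelace formula its area is 2.00.

2.00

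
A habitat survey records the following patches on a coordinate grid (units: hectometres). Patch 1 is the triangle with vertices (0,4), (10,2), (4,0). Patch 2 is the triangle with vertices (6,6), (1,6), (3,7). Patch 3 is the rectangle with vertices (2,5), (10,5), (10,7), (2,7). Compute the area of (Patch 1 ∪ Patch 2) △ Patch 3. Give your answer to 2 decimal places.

|Patch 1 ∪ Patch 2| = 18.5.
|(Patch 1 ∪ Patch 2) ∩ Patch 3| = 2.25.
|(Patch 1 ∪ Patch 2) △ Patch 3| = 18.5 + 16 − 4.5 = 30.00.

30.00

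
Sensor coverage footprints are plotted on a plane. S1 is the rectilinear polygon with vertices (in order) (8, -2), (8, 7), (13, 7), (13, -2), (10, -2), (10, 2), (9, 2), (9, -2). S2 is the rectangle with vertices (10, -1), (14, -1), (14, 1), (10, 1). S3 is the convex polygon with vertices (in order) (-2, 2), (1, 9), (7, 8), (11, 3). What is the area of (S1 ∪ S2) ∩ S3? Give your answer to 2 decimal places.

The region (S1 ∪ S2) ∩ S3 is the polygon with vertices (8,6.75), (11,3), (8,2.769).
By the shoelace formula its area is 5.97.

5.97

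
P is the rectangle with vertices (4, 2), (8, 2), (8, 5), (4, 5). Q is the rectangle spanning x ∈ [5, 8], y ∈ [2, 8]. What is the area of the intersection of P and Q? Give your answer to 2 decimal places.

9.00

|P∩Q|: x∈[5,8], y∈[2,5] → 3·3 = 9.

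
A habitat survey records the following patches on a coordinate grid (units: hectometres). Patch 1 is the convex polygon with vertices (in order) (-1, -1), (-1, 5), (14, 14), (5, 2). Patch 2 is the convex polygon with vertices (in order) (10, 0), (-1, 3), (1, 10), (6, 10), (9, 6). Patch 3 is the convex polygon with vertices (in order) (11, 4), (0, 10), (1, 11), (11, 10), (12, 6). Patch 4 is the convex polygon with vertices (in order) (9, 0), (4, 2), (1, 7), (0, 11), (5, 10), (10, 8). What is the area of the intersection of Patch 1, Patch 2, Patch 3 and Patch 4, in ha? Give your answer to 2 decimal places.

7.77

The intersection is the polygon with vertices (7.806,5.742), (3.841,7.905), (6.4,9.44), (6.429,9.429), (8.5,6.667).
By the shoelace formula its area is 7.77.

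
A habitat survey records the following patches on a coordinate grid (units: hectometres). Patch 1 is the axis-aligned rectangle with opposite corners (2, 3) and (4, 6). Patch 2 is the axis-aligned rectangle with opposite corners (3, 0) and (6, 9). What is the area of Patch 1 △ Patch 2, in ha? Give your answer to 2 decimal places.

|Patch 1∩Patch 2|: x∈[3,4], y∈[3,6] → 1·3 = 3.
|Patch 1 △ Patch 2| = |Patch 1| + |Patch 2| − 2·|Patch 1∩Patch 2| = 6 + 27 − 6 = 27.00.

27.00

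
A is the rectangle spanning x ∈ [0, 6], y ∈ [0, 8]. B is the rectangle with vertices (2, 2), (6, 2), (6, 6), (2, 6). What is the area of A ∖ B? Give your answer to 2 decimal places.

|A∩B|: x∈[2,6], y∈[2,6] → 4·4 = 16.
|A| = 48.
|A ∖ B| = |A| − |A∩B| = 48 − 16 = 32.00.

32.00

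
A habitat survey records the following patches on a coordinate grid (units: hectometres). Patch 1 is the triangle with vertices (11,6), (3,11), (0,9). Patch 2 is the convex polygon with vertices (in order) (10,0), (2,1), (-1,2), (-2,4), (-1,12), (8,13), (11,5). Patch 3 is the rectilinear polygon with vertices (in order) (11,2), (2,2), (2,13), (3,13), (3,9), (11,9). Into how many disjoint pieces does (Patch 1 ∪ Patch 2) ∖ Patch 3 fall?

2

(Patch 1 ∪ Patch 2) ∖ Patch 3 splits into 2 disjoint pieces (area 49.4, area 21.6111).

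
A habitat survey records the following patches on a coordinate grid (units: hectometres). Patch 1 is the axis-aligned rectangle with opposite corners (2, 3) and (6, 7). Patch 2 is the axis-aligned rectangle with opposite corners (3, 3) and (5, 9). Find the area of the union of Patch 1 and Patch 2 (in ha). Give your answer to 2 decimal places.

20.00

By inclusion–exclusion:
Individual areas: |Patch 1| = 16, |Patch 2| = 12.
|Patch 1∩Patch 2|: x∈[3,5], y∈[3,7] → 2·4 = 8.
|Patch 1 ∪ Patch 2| = 28 − 8 = 20.00.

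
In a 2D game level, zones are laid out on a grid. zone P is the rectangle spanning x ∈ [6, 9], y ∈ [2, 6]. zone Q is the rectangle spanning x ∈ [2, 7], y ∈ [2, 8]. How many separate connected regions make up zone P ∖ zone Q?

1

zone P ∖ zone Q is a single connected region.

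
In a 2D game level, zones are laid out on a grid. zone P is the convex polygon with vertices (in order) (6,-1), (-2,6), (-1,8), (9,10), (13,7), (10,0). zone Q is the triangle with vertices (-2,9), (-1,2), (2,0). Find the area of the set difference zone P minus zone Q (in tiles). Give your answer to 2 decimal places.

|zone P| = 102.5, |zone P∩zone Q| = 1.9792.
|zone P ∖ zone Q| = |zone P| − |zone P∩zone Q| = 102.5 − 1.9792 = 100.52.

100.52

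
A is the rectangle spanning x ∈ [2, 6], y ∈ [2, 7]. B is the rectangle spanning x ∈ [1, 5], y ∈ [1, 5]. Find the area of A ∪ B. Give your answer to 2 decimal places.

By inclusion–exclusion:
Individual areas: |A| = 20, |B| = 16.
|A∩B|: x∈[2,5], y∈[2,5] → 3·3 = 9.
|A ∪ B| = 36 − 9 = 27.00.

27.00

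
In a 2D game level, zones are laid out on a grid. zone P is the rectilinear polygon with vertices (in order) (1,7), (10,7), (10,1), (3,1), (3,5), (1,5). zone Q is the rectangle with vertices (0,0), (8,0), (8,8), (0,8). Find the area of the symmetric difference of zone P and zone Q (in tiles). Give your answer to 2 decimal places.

42.00

|zone P| = 46, |zone Q| = 64, |zone P∩zone Q| = 34.
|zone P △ zone Q| = |zone P| + |zone Q| − 2·|zone P∩zone Q| = 46 + 64 − 68 = 42.00.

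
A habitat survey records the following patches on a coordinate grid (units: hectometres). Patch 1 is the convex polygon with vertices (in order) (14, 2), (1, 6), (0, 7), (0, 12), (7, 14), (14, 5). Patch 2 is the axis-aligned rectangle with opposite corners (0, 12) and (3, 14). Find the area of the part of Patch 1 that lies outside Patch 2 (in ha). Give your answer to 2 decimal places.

|Patch 1| = 99, |Patch 1∩Patch 2| = 1.2857.
|Patch 1 ∖ Patch 2| = |Patch 1| − |Patch 1∩Patch 2| = 99 − 1.2857 = 97.71.

97.71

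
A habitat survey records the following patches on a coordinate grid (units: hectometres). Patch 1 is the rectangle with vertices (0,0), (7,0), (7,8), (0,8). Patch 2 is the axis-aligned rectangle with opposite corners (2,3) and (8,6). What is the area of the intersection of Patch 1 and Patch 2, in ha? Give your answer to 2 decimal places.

15.00

|Patch 1∩Patch 2|: x∈[2,7], y∈[3,6] → 5·3 = 15.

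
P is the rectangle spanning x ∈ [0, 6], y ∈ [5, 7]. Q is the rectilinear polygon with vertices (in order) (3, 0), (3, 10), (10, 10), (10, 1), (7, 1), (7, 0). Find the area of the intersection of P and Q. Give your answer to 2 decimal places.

The intersection is the polygon with vertices (6,7), (6,5), (3,5), (3,7).
By the shoelace formula its area is 6.00.

6.00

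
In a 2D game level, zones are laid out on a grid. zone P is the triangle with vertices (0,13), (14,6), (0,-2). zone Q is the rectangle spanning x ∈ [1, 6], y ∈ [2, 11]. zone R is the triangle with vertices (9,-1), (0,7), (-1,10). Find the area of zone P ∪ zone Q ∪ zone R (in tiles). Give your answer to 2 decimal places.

By inclusion–exclusion:
Individual areas: |zone P| = 105, |zone Q| = 45, |zone R| = 9.5.
|zone P∩zone Q| = 44.
|zone P∩zone R| = 7.8078.
|zone Q∩zone R| = 5.7431.
|zone P∩zone Q∩zone R| = 5.7431.
|zone P ∪ zone Q ∪ zone R| = 159.5 − 57.5508 + 5.7431 = 107.69.

107.69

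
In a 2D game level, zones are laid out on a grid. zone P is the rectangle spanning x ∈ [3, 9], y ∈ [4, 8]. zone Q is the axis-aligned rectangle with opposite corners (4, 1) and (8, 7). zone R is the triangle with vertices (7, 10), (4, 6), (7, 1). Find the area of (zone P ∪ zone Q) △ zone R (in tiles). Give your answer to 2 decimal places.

25.50

|zone P ∪ zone Q| = 36.
|(zone P ∪ zone Q) ∩ zone R| = 12.
|(zone P ∪ zone Q) △ zone R| = 36 + 13.5 − 24 = 25.50.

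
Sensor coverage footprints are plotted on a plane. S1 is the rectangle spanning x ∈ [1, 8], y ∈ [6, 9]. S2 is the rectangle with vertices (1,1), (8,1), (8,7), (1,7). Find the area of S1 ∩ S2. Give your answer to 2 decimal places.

7.00

|S1∩S2|: x∈[1,8], y∈[6,7] → 7·1 = 7.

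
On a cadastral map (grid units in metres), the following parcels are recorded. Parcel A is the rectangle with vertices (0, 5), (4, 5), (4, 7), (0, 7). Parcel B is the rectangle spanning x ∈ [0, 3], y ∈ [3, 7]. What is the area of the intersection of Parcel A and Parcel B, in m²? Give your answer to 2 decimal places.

|Parcel A∩Parcel B|: x∈[0,3], y∈[5,7] → 3·2 = 6.

6.00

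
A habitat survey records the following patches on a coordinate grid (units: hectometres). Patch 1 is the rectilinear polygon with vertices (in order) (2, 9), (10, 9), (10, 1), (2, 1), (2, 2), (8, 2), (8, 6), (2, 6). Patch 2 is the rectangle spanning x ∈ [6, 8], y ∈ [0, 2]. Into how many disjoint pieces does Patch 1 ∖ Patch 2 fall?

2

Patch 1 ∖ Patch 2 splits into 2 disjoint pieces (area 34, area 4).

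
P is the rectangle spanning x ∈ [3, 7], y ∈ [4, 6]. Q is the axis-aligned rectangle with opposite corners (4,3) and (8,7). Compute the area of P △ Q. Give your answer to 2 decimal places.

|P∩Q|: x∈[4,7], y∈[4,6] → 3·2 = 6.
|P △ Q| = |P| + |Q| − 2·|P∩Q| = 8 + 16 − 12 = 12.00.

12.00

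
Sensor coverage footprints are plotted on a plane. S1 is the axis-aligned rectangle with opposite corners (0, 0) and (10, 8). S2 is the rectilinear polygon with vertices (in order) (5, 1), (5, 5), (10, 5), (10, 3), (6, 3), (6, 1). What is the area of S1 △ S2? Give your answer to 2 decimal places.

|S1| = 80, |S2| = 12, |S1∩S2| = 12.
|S1 △ S2| = |S1| + |S2| − 2·|S1∩S2| = 80 + 12 − 24 = 68.00.

68.00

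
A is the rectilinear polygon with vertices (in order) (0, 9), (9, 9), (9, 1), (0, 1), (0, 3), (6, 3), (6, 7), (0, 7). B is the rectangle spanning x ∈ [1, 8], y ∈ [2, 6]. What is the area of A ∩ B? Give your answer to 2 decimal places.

The intersection is the polygon with vertices (6,3), (6,6), (8,6), (8,2), (1,2), (1,3).
By the shoelace formula its area is 13.00.

13.00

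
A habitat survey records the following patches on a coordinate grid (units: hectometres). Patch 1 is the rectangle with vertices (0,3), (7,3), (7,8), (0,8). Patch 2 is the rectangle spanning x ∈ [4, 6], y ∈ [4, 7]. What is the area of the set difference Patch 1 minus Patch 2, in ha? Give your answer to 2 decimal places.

29.00

|Patch 1∩Patch 2|: x∈[4,6], y∈[4,7] → 2·3 = 6.
|Patch 1| = 35.
|Patch 1 ∖ Patch 2| = |Patch 1| − |Patch 1∩Patch 2| = 35 − 6 = 29.00.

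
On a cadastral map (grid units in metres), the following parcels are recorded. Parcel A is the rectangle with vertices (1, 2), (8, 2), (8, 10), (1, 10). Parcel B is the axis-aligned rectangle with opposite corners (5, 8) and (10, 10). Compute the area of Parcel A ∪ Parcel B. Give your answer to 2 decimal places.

By inclusion–exclusion:
Individual areas: |Parcel A| = 56, |Parcel B| = 10.
|Parcel A∩Parcel B|: x∈[5,8], y∈[8,10] → 3·2 = 6.
|Parcel A ∪ Parcel B| = 66 − 6 = 60.00.

60.00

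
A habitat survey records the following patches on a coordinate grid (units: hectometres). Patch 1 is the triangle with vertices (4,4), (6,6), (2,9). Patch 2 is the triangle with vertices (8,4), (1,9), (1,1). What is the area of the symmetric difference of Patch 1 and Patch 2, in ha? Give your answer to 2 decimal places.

25.67

|Patch 1| = 7, |Patch 2| = 28, |Patch 1∩Patch 2| = 4.6667.
|Patch 1 △ Patch 2| = |Patch 1| + |Patch 2| − 2·|Patch 1∩Patch 2| = 7 + 28 − 9.3333 = 25.67.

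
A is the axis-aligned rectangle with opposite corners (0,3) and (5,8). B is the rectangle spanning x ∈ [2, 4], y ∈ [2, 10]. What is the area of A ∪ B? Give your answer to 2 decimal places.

31.00

By inclusion–exclusion:
Individual areas: |A| = 25, |B| = 16.
|A∩B|: x∈[2,4], y∈[3,8] → 2·5 = 10.
|A ∪ B| = 41 − 10 = 31.00.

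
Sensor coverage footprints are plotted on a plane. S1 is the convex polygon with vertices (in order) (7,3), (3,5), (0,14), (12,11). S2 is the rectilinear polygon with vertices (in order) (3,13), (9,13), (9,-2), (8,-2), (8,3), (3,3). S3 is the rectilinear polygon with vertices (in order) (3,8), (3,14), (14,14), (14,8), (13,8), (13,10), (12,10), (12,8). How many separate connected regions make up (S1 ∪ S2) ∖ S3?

(S1 ∪ S2) ∖ S3 is a single connected region.

1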